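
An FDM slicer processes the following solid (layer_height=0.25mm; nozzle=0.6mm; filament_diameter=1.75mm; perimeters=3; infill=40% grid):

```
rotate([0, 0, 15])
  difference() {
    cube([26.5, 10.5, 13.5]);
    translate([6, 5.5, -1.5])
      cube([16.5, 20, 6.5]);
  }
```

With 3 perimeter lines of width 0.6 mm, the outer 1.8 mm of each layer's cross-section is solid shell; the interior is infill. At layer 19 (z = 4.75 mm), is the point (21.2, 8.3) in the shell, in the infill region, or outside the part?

At z = 4.75 mm: the cube is present — its section is the full 26.5×10.5 rectangle; the cube at (6, 5.5) (footprint 16.5×20) is included at this height; After the difference (first − rest): starting from the 26.5×10.5 cube, the 16.5×20 cube at (6, 5.5) partially overlaps it — only the 82.50 mm² overlap (of its 330.00 mm²) is removed, clipping the outline — 1 connected region; (rotated 15° about Z; rotation is an isometry so areas/perimeters/island counts are preserved). Overall, the cross-section is a single solid region. Undo the 15° rotation: the query point maps to (22.626, 2.530) in the un-rotated model frame. The nearest boundary edge runs (26.50, 0.00)→(0.00, 0.00); distance from the point to it = 2.53 mm. The point is inside the cross-section and 2.53 mm from the nearest boundary — more than the 1.8 mm shell width (3 × 0.6), so it's in the infill interior.

infill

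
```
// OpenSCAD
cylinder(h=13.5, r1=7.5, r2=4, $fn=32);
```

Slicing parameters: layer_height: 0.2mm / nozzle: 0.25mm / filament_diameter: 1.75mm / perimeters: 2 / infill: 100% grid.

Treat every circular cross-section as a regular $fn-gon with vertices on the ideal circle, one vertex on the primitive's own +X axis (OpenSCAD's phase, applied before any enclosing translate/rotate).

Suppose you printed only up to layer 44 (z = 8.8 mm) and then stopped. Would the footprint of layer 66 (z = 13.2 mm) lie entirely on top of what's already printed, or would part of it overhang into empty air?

entirely on top

Compare the two slices. At z = 8.8: the cone: at t=0.652 of its height the radius interpolates to r₁+(r₂−r₁)t = 5.219, giving a regular 32-gon of that circumradius (area = (32/2)·5.219²·sin(360°/32) = 85.01 mm²). At z = 13.2: the cone (r1=7.5→r2=4) has section circumradius 4.078 here — a regular 32-gon (area = (32/2)·4.078²·sin(360°/32) = 51.90 mm²). Checking containment: the cross-section at z = 13.2 is a subset of the cross-section at z = 8.8.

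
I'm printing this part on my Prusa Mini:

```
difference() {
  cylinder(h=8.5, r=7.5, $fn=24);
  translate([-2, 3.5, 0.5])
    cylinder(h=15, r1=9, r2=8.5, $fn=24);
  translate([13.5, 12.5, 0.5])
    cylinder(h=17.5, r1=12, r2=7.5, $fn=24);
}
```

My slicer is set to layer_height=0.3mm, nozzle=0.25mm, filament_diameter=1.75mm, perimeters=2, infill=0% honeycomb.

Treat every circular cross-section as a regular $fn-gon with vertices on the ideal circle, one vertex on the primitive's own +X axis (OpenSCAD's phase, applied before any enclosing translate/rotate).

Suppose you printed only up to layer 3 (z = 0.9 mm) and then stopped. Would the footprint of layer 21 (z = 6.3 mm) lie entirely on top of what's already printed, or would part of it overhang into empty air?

part overhangs

Compare the two slices. At z = 0.9: the cylinder: section is a regular 24-gon, circumradius r=7.5 (area = (24/2)·7.500²·sin(360°/24) = 174.70 mm²); the cone at (-2, 3.5) contributes a regular 24-gon of circumradius 8.987 (interpolated between r1=9 and r2=8.5 at t=0.027) (area = (24/2)·8.987²·sin(360°/24) = 250.83 mm²); the cone at (13.5, 12.5): at t=0.023 of its height the radius interpolates to r₁+(r₂−r₁)t = 11.897, giving a regular 24-gon of that circumradius (area = (24/2)·11.897²·sin(360°/24) = 439.61 mm²); After the difference (first − rest): starting from the r=7.5 cylinder (174.70 mm²), the cone at (-2, 3.5) partially overlaps it — only the 142.71 mm² overlap (of its 250.83 mm²) is removed, clipping the outline; the cone at (13.5, 12.5) partially overlaps it — only the 0.00 mm² overlap (of its 439.61 mm²) is removed, clipping the outline — area = 31.99 mm². At z = 6.3: the r=7.5 cylinder gives a regular 24-gon of circumradius 7.5 (constant along its height) (area = (24/2)·7.500²·sin(360°/24) = 174.70 mm²); the cone at (-2, 3.5) contributes a regular 24-gon of circumradius 8.807 (interpolated between r1=9 and r2=8.5 at t=0.387) (area = (24/2)·8.807²·sin(360°/24) = 240.88 mm²); the cone at (13.5, 12.5): at t=0.331 of its height the radius interpolates to r₁+(r₂−r₁)t = 10.509, giving a regular 24-gon of that circumradius (area = (24/2)·10.509²·sin(360°/24) = 342.98 mm²); Subtracting the remaining from the first: starting from the r=7.5 cylinder (174.70 mm²), the cone at (-2, 3.5) partially overlaps it — only the 139.58 mm² overlap (of its 240.88 mm²) is removed, clipping the outline; the cone at (13.5, 12.5) misses the remaining region (no effect) — area = 35.13 mm². Checking containment: at z = 6.3 the cross-section extends beyond the z = 0.9 cross-section by about 3.13 mm².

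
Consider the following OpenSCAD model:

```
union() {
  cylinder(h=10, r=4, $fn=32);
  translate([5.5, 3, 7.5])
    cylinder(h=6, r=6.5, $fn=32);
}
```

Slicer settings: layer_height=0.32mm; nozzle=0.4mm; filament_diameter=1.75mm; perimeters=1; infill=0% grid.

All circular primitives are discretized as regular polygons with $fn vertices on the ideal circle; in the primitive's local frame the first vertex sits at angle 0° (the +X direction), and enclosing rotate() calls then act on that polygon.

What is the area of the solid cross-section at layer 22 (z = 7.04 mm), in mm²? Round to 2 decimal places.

49.94 mm²

At z = 7.04 mm: the r=4 cylinder contributes a regular 32-gon of circumradius 4 (area = (32/2)·4.000²·sin(360°/32) = 49.94 mm²); the cylinder at (5.5, 3) is not intersected at this z (z outside [7.5, 13.5]); Combining (union): only the r=4 cylinder is present, so the union is just that shape — area = 49.94 mm². Overall, the cross-section is a single solid region. Net area = 49.94 mm².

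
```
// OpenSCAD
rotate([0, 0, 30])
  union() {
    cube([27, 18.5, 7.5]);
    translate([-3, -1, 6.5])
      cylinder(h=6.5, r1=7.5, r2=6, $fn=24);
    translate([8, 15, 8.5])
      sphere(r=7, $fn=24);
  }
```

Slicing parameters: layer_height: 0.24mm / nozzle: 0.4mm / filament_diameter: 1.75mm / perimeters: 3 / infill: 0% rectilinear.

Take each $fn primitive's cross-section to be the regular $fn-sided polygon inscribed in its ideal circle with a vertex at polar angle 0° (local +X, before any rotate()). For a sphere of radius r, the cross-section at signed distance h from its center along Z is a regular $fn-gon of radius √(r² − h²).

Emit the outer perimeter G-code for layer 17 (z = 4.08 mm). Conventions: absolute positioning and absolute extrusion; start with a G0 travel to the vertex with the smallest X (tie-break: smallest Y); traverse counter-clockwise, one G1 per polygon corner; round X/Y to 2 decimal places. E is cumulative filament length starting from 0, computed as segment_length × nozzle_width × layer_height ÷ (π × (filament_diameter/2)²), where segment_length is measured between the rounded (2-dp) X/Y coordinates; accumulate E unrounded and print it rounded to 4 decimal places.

At z = 4.08 mm: the 27×18.5 cube contributes its full rectangle; the cone at (-3, -1) is absent (z outside [6.5, 13]); the r=7 sphere at (8, 15) contributes a regular 24-gon of circumradius √(7²−4.42²) = 5.428; Combining (union): the regions partially overlap (shared area 80.68 mm²), so overlapping operands fuse into one piece — 1 connected region; (whole slice rotated 30° about Z — lengths, areas and connectivity unchanged). The outline is a single polygon with 13 vertices. Extrusion per mm of travel: 0.4 × 0.24 / (π × 0.875²) = 0.039912. Accumulating E over each segment gives final E = 3.6780.

G0 X-9.25 Y16.02 Z4.08
G1 X0.00 Y0.00 E0.7383
G1 X23.38 Y13.50 E1.8159
G1 X14.13 Y29.52 E2.5542
G1 X1.23 Y22.07 E3.1487
G1 X0.83 Y22.23 E3.1659
G1 X-0.57 Y22.42 E3.2223
G1 X-1.98 Y22.23 E3.2791
G1 X-3.29 Y21.69 E3.3357
G1 X-4.41 Y20.83 E3.3920
G1 X-5.27 Y19.70 E3.4487
G1 X-5.81 Y18.40 E3.5049
G1 X-5.87 Y17.97 E3.5222
G1 X-9.25 Y16.02 E3.6780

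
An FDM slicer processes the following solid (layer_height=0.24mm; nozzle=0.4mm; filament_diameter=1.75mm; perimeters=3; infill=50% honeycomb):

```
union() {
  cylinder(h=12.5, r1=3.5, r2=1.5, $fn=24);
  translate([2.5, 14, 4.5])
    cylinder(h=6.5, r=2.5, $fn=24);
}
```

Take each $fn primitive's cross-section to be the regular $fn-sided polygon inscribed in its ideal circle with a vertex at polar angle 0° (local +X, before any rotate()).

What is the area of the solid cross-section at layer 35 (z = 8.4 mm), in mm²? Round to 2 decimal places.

At z = 8.4 mm: the cone: at t=0.672 of its height the radius interpolates to r₁+(r₂−r₁)t = 2.156, giving a regular 24-gon of that circumradius (area = (24/2)·2.156²·sin(360°/24) = 14.44 mm²); the r=2.5 cylinder at (2.5, 14) gives a regular 24-gon of circumradius 2.5 (constant along its height) (area = (24/2)·2.500²·sin(360°/24) = 19.41 mm²); Combining (union): the 2 present regions are separate (no shared area or edge), so areas and boundary lengths simply add and each stays a separate island — area = 33.85 mm². Overall, the cross-section has 2 separate islands. Net area = 33.85 mm².

33.85 mm²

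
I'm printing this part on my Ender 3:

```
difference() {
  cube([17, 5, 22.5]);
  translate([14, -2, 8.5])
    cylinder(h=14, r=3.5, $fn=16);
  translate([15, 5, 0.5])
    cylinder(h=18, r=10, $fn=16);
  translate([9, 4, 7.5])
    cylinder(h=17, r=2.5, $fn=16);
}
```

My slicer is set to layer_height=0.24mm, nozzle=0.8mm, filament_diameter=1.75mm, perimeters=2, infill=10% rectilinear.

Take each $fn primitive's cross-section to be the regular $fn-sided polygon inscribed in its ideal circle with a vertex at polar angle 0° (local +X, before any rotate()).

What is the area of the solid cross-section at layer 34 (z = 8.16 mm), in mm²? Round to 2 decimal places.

At z = 8.16 mm: the cube is present — its section is the full 17×5 rectangle (area 85.00 mm²); the cylinder at (14, -2) is not intersected at this z (z outside [8.5, 22.5]); the r=10 cylinder at (15, 5) gives a regular 16-gon of circumradius 10 (constant along its height) (area = (16/2)·10.000²·sin(360°/16) = 306.15 mm²); the r=2.5 cylinder at (9, 4) gives a regular 16-gon of circumradius 2.5 (constant along its height) (area = (16/2)·2.500²·sin(360°/16) = 19.13 mm²); After the difference (first − rest): starting from the 17×5 cube (85.00 mm²), the r=10 cylinder at (15, 5) partially overlaps it — only the 57.19 mm² overlap (of its 306.15 mm²) is removed, clipping the outline; the r=2.5 cylinder at (9, 4) misses the remaining region (no effect) — area = 27.81 mm². Overall, the cross-section is a single solid region. Net area = 27.81 mm².

27.81 mm²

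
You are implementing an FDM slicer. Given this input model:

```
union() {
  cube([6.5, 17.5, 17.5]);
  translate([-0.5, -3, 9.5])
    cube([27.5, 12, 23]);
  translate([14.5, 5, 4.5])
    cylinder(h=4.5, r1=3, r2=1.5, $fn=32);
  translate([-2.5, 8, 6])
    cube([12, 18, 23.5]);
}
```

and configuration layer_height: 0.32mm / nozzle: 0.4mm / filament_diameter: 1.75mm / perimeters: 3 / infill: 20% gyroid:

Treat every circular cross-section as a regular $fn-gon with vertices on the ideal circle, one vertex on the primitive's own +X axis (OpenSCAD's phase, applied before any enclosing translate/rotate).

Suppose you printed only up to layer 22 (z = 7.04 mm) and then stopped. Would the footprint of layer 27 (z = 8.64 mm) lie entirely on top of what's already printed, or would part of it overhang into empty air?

entirely on top

Compare the two slices. At z = 7.04: the cube (footprint 6.5×17.5) is included at this height (area 113.75 mm²); the cube at (-0.5, -3) is absent (z outside [9.5, 32.5]); the cone at (14.5, 5) (r1=3→r2=1.5) has section circumradius 2.153 here — a regular 32-gon (area = (32/2)·2.153²·sin(360°/32) = 14.47 mm²); the 12×18 cube at (-2.5, 8) contributes its full rectangle (area 216.00 mm²); Combining (union): the regions partially overlap — summed areas 344.22 mm² minus the doubly-counted overlap 61.75 mm² gives 282.47 mm² — area = 282.47 mm². At z = 8.64: the cube (footprint 6.5×17.5) is included at this height (area 113.75 mm²); the cube at (-0.5, -3) is absent (z outside [9.5, 32.5]); the cone at (14.5, 5): at t=0.920 of its height the radius interpolates to r₁+(r₂−r₁)t = 1.620, giving a regular 32-gon of that circumradius (area = (32/2)·1.620²·sin(360°/32) = 8.19 mm²); the cube at (-2.5, 8) (footprint 12×18) is included at this height (area 216.00 mm²); Taking the union: the regions partially overlap — summed areas 337.94 mm² minus the doubly-counted overlap 61.75 mm² gives 276.19 mm² — area = 276.19 mm². Checking containment: the cross-section at z = 8.64 is a subset of the cross-section at z = 7.04.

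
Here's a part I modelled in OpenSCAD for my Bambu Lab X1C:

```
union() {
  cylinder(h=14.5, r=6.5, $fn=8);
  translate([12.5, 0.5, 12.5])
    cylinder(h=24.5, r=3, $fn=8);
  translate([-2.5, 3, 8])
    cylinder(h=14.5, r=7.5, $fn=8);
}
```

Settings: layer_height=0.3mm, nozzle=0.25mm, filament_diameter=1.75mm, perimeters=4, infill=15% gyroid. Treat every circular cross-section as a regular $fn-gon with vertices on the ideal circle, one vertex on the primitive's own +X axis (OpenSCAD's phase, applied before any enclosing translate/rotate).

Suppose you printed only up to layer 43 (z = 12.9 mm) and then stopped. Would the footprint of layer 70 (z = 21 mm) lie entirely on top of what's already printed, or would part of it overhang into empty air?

Compare the two slices. At z = 12.9: the r=6.5 cylinder gives a regular 8-gon of circumradius 6.5 (constant along its height) (area = (8/2)·6.500²·sin(360°/8) = 119.50 mm²); the cylinder at (12.5, 0.5): section is a regular 8-gon, circumradius r=3 (area = (8/2)·3.000²·sin(360°/8) = 25.46 mm²); the cylinder at (-2.5, 3): section is a regular 8-gon, circumradius r=7.5 (area = (8/2)·7.500²·sin(360°/8) = 159.10 mm²); Merging all regions: the regions partially overlap — summed areas 304.06 mm² minus the doubly-counted overlap 86.63 mm² gives 217.43 mm² — area = 217.43 mm². At z = 21: the cylinder is not intersected at this z (z outside [0, 14.5]); the cylinder at (12.5, 0.5): section is a regular 8-gon, circumradius r=3 (area = (8/2)·3.000²·sin(360°/8) = 25.46 mm²); the r=7.5 cylinder at (-2.5, 3) gives a regular 8-gon of circumradius 7.5 (constant along its height) (area = (8/2)·7.500²·sin(360°/8) = 159.10 mm²); Combining (union): the 2 present regions are separate (no shared area or edge), so areas and boundary lengths simply add and each stays a separate island — area = 184.55 mm². Checking containment: the cross-section at z = 21 is a subset of the cross-section at z = 12.9.

entirely on top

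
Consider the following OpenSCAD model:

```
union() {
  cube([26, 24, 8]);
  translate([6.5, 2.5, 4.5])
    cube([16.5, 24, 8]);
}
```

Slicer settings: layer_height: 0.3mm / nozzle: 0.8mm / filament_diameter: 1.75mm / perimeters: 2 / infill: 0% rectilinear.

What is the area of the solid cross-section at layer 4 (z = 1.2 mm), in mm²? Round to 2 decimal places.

At z = 1.2 mm: the cube is present — its section is the full 26×24 rectangle (area 624.00 mm²); the cube at (6.5, 2.5) is absent (z outside [4.5, 12.5]); Taking the union: only the 26×24 cube is present, so the union is just that shape — area = 624.00 mm². Overall, the cross-section is a single solid region. Net area = 624.00 mm².

624.00 mm²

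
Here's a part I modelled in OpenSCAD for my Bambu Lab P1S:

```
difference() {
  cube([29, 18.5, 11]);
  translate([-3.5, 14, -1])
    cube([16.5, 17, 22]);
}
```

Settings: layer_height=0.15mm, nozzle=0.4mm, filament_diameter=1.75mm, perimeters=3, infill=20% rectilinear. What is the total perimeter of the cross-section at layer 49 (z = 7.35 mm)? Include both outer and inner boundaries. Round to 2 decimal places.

95.00 mm

At z = 7.35 mm: the cube is present — its section is the full 29×18.5 rectangle (perimeter 95.00 mm); the cube at (-3.5, 14) is present — its section is the full 16.5×17 rectangle (perimeter 67.00 mm); Taking the first minus the rest: starting from the 29×18.5 cube, the 16.5×17 cube at (-3.5, 14) partially overlaps it — only the 58.50 mm² overlap (of its 280.50 mm²) is removed, clipping the outline — boundary = 95.00 mm. Overall, the cross-section is a single solid region. Total boundary length (outer) = 95.00 mm.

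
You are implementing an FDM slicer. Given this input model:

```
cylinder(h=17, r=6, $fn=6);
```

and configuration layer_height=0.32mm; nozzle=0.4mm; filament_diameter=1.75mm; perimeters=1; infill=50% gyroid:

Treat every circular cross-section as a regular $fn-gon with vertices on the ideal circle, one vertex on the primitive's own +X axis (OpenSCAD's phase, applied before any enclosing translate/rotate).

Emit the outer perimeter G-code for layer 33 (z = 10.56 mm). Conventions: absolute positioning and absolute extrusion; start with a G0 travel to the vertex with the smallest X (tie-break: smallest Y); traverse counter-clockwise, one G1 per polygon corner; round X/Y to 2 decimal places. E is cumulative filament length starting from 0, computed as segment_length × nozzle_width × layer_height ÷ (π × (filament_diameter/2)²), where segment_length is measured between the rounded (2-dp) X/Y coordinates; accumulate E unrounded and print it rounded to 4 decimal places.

At z = 10.56 mm: the cylinder: section is a regular 6-gon, circumradius r=6. The outline is a single polygon with 6 vertices. Extrusion per mm of travel: 0.4 × 0.32 / (π × 0.875²) = 0.053216. Accumulating E over each segment gives final E = 1.9165.

G0 X-6.00 Y0.00 Z10.56
G1 X-3.00 Y-5.20 E0.3195
G1 X3.00 Y-5.20 E0.6388
G1 X6.00 Y0.00 E0.9582
G1 X3.00 Y5.20 E1.2777
G1 X-3.00 Y5.20 E1.5970
G1 X-6.00 Y0.00 E1.9165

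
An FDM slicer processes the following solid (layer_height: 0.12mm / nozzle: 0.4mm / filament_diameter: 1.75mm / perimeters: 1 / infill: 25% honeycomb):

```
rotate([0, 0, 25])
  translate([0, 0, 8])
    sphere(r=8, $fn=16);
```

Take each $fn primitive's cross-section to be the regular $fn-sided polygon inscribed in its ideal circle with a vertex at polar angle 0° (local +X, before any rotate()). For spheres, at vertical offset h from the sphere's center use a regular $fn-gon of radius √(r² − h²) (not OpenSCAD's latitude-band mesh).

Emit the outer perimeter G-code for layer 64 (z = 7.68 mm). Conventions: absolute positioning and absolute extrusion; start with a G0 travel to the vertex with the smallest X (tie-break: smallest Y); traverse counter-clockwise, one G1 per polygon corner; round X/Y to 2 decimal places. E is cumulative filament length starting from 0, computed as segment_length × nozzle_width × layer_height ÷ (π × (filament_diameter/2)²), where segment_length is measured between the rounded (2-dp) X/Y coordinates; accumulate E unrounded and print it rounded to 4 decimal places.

G0 X-7.99 Y-0.35 Z7.68
G1 X-7.24 Y-3.38 E0.0623
G1 X-5.40 Y-5.89 E0.1244
G1 X-2.73 Y-7.51 E0.1867
G1 X0.35 Y-7.99 E0.2489
G1 X3.38 Y-7.24 E0.3112
G1 X5.89 Y-5.40 E0.3733
G1 X7.51 Y-2.73 E0.4357
G1 X7.99 Y0.35 E0.4979
G1 X7.24 Y3.38 E0.5601
G1 X5.40 Y5.89 E0.6223
G1 X2.73 Y7.51 E0.6846
G1 X-0.35 Y7.99 E0.7468
G1 X-3.38 Y7.24 E0.8091
G1 X-5.89 Y5.40 E0.8712
G1 X-7.51 Y2.73 E0.9335
G1 X-7.99 Y-0.35 E0.9957

At z = 7.68 mm: the sphere: section is a regular 16-gon, circumradius = √(r²−h²) = √(8²−0.32²) = 7.994; (rotated 25° about Z; rotation is an isometry so areas/perimeters/island counts are preserved). The outline is a single polygon with 16 vertices. Extrusion per mm of travel: 0.4 × 0.12 / (π × 0.875²) = 0.019956. Accumulating E over each segment gives final E = 0.9957.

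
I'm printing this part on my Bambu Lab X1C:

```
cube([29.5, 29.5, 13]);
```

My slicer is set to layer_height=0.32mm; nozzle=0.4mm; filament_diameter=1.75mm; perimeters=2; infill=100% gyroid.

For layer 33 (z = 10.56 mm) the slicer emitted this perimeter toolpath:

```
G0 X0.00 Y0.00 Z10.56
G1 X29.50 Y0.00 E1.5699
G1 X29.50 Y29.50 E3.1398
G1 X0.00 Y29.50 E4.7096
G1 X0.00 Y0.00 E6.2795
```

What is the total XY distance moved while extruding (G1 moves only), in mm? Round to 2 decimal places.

Sum the Euclidean lengths of each G1 segment: total = 118.00 mm.

118.00 mm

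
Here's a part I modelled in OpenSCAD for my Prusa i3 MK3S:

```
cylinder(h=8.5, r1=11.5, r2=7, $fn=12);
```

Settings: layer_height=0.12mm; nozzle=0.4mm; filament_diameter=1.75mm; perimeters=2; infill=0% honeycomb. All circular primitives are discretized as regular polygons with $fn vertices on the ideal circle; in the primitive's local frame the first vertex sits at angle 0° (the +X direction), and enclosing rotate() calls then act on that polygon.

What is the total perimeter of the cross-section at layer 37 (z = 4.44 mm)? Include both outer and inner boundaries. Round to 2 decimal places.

56.83 mm

At z = 4.44 mm: the cone (r1=11.5→r2=7) has section circumradius 9.149 here — a regular 12-gon (perimeter = 2·12·9.149·sin(180°/12) = 56.83 mm). Overall, the cross-section is a single solid region. Total boundary length (outer) = 56.83 mm.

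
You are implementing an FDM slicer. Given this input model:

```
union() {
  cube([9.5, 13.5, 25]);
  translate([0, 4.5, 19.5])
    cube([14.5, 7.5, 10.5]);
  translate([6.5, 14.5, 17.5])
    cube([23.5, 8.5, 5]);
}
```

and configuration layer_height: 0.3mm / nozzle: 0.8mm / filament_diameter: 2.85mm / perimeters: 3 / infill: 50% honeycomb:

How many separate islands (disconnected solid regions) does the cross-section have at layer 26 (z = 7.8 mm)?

At z = 7.8 mm: the cube (footprint 9.5×13.5) is included at this height; the cube at (0, 4.5) is absent (z outside [19.5, 30]); the cube at (6.5, 14.5) is absent (z outside [17.5, 22.5]); Combining (union): only the 9.5×13.5 cube is present, so the union is just that shape — 1 connected region. Overall, the cross-section is a single solid region. Island count = 1.

1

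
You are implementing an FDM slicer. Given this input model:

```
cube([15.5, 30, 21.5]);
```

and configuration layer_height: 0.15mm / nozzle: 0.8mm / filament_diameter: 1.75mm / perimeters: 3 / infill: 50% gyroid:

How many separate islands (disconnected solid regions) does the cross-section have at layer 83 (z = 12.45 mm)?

1

At z = 12.45 mm: the cube is present — its section is the full 15.5×30 rectangle. Overall, the cross-section is a single solid region. Island count = 1.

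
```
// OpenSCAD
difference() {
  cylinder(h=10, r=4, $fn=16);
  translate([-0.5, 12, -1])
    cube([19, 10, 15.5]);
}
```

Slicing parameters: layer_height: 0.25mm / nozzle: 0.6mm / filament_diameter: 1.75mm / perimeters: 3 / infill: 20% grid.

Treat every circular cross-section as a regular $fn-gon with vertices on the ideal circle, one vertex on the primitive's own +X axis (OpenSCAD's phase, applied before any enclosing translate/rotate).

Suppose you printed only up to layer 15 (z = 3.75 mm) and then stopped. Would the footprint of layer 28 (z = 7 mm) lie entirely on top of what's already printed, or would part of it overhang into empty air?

Compare the two slices. At z = 3.75: the cylinder: section is a regular 16-gon, circumradius r=4 (area = (16/2)·4.000²·sin(360°/16) = 48.98 mm²); the cube at (-0.5, 12) (footprint 19×10) is included at this height (area 190.00 mm²); After the difference (first − rest): starting from the r=4 cylinder (48.98 mm²), the 19×10 cube at (-0.5, 12) misses the remaining region (no effect) — area = 48.98 mm². At z = 7: the r=4 cylinder gives a regular 16-gon of circumradius 4 (constant along its height) (area = (16/2)·4.000²·sin(360°/16) = 48.98 mm²); the cube at (-0.5, 12) is present — its section is the full 19×10 rectangle (area 190.00 mm²); Taking the first minus the rest: starting from the r=4 cylinder (48.98 mm²), the 19×10 cube at (-0.5, 12) misses the remaining region (no effect) — area = 48.98 mm². Checking containment: the cross-section at z = 7 is a subset of the cross-section at z = 3.75.

entirely on top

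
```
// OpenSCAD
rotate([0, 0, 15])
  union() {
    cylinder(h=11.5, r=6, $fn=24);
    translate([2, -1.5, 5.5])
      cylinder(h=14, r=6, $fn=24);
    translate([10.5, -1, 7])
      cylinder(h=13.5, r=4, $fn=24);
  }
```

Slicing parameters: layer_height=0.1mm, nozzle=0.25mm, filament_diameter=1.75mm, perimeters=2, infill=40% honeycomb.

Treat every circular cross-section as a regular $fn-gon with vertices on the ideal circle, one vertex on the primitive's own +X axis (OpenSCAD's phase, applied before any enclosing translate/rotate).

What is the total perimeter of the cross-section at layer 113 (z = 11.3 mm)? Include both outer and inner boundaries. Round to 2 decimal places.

57.16 mm

At z = 11.3 mm: the cylinder: section is a regular 24-gon, circumradius r=6 (perimeter = 2·24·6.000·sin(180°/24) = 37.59 mm); the r=6 cylinder at (2, -1.5) contributes a regular 24-gon of circumradius 6 (perimeter = 2·24·6.000·sin(180°/24) = 37.59 mm); the r=4 cylinder at (10.5, -1) contributes a regular 24-gon of circumradius 4 (perimeter = 2·24·4.000·sin(180°/24) = 25.06 mm); Combining (union): the regions partially overlap (shared area 87.02 mm²), so the edge portions inside another operand are dropped and the merged outline is re-measured after clipping — boundary = 57.16 mm; (rotated 15° about Z; rotation is an isometry so areas/perimeters/island counts are preserved). Overall, the cross-section is a single solid region. Total boundary length (outer) = 57.16 mm.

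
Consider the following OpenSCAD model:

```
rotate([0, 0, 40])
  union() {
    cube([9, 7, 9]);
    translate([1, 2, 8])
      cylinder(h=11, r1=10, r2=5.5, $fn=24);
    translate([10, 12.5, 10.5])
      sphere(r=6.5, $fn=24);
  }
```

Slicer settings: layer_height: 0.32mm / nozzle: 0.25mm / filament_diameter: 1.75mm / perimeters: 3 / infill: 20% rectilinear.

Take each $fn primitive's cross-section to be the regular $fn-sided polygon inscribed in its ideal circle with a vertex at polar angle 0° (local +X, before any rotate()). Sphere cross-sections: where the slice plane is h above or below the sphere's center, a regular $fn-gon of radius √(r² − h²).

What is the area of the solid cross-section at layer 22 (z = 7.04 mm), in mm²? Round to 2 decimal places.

At z = 7.04 mm: the cube is present — its section is the full 9×7 rectangle (area 63.00 mm²); the cone at (1, 2) is not intersected at this z (z outside [8, 19]); the r=6.5 sphere at (10, 12.5) slices to a regular 24-gon of circumradius 5.503 (√(r²−h²) with h=3.46 from center) (area = (24/2)·5.503²·sin(360°/24) = 94.04 mm²); Combining (union): the 2 present regions are separate (no shared area or edge), so areas and boundary lengths simply add and each stays a separate island — area = 157.04 mm²; (rotated 40° about Z; rotation is an isometry so areas/perimeters/island counts are preserved). Overall, the cross-section has 2 separate islands. Net area = 157.04 mm².

157.04 mm²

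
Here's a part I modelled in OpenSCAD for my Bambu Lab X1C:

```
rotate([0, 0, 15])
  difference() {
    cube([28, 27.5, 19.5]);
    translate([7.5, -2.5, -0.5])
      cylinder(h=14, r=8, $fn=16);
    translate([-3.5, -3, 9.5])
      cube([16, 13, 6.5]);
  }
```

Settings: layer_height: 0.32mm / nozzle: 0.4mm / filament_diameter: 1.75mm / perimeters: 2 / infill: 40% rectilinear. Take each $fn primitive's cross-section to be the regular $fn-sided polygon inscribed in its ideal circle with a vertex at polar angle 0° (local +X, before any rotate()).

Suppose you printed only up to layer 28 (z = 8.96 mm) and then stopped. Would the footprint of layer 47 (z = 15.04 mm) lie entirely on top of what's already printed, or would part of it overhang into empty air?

part overhangs

Compare the two slices. At z = 8.96: the cube (footprint 28×27.5) is included at this height (area 770.00 mm²); the r=8 cylinder at (7.5, -2.5) gives a regular 16-gon of circumradius 8 (constant along its height) (area = (16/2)·8.000²·sin(360°/16) = 195.93 mm²); the cube at (-3.5, -3) is absent (z outside [9.5, 16]); After the difference (first − rest): starting from the 28×27.5 cube (770.00 mm²), the r=8 cylinder at (7.5, -2.5) partially overlaps it — only the 59.21 mm² overlap (of its 195.93 mm²) is removed, clipping the outline — area = 710.79 mm²; (whole slice rotated 15° about Z — lengths, areas and connectivity unchanged). At z = 15.04: the cube (footprint 28×27.5) is included at this height (area 770.00 mm²); the cylinder at (7.5, -2.5) does not reach this height (z outside [-0.5, 13.5]); the 16×13 cube at (-3.5, -3) contributes its full rectangle (area 208.00 mm²); After the difference (first − rest): starting from the 28×27.5 cube (770.00 mm²), the 16×13 cube at (-3.5, -3) partially overlaps it — only the 125.00 mm² overlap (of its 208.00 mm²) is removed, clipping the outline — area = 645.00 mm²; (rotated 15° about Z; rotation is an isometry so areas/perimeters/island counts are preserved). Checking containment: at z = 15.04 the cross-section extends beyond the z = 8.96 cross-section by about 5.47 mm².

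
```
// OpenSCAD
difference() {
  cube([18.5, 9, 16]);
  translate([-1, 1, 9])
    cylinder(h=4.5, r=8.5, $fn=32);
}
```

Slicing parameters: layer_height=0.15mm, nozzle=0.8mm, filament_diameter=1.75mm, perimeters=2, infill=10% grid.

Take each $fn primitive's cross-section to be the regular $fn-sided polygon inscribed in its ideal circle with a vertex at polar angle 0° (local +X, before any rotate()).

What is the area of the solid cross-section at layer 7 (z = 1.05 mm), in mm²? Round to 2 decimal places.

At z = 1.05 mm: the cube is present — its section is the full 18.5×9 rectangle (area 166.50 mm²); the cylinder at (-1, 1) does not reach this height (z outside [9, 13.5]); Taking the first minus the rest: none of the subtracted shapes is present at this height, so the 18.5×9 cube is unchanged — area = 166.50 mm². Overall, the cross-section is a single solid region. Net area = 166.50 mm².

166.50 mm²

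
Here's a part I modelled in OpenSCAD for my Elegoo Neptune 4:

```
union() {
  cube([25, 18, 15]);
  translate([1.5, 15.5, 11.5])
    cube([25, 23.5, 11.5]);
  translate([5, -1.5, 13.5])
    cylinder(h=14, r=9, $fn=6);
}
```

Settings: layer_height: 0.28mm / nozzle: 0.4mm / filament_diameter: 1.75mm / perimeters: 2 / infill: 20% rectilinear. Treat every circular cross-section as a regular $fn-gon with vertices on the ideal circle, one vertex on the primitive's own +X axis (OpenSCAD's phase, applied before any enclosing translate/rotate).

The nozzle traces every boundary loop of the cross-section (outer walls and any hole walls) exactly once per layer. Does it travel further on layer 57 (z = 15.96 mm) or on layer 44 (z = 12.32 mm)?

layer 57 (z = 15.96 mm)

Layer 57 (z = 15.96): the cube does not reach this height (z outside [0, 15]); the cube at (1.5, 15.5) is present — its section is the full 25×23.5 rectangle (perimeter 97.00 mm); the r=9 cylinder at (5, -1.5) contributes a regular 6-gon of circumradius 9 (perimeter = 2·6·9.000·sin(180°/6) = 54.00 mm); Merging all regions: the 2 present regions are separate (no shared area or edge), so areas and boundary lengths simply add and each stays a separate island — boundary = 151.00 mm. So its perimeter = 151.00 mm. Layer 44 (z = 12.32): the 25×18 cube contributes its full rectangle (perimeter 86.00 mm); the 25×23.5 cube at (1.5, 15.5) contributes its full rectangle (perimeter 97.00 mm); the cylinder at (5, -1.5) is not intersected at this z (z outside [13.5, 27.5]); Merging all regions: the regions partially overlap (shared area 58.75 mm²), so the edge portions inside another operand are dropped and the merged outline is re-measured after clipping — boundary = 131.00 mm. So its perimeter = 131.00 mm. Layer 57 is larger (151.00 vs 131.00 mm).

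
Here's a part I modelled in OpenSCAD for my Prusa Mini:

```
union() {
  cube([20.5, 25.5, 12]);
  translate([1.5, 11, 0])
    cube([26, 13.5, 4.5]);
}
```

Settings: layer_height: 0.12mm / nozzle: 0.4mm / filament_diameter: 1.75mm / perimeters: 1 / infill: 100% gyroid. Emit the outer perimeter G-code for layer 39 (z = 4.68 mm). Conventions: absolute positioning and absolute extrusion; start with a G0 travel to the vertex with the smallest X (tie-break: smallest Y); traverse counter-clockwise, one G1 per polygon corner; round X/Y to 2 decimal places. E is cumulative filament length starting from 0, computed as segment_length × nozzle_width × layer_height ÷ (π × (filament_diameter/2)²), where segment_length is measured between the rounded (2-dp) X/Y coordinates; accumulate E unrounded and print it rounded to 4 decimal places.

G0 X0.00 Y0.00 Z4.68
G1 X20.50 Y0.00 E0.4091
G1 X20.50 Y25.50 E0.9180
G1 X0.00 Y25.50 E1.3271
G1 X0.00 Y0.00 E1.8360

At z = 4.68 mm: the cube is present — its section is the full 20.5×25.5 rectangle; the cube at (1.5, 11) is absent (z outside [0, 4.5]); Combining (union): only the 20.5×25.5 cube is present, so the union is just that shape — 1 connected region. The outline is a single polygon with 4 vertices. Extrusion per mm of travel: 0.4 × 0.12 / (π × 0.875²) = 0.019956. Accumulating E over each segment gives final E = 1.8360.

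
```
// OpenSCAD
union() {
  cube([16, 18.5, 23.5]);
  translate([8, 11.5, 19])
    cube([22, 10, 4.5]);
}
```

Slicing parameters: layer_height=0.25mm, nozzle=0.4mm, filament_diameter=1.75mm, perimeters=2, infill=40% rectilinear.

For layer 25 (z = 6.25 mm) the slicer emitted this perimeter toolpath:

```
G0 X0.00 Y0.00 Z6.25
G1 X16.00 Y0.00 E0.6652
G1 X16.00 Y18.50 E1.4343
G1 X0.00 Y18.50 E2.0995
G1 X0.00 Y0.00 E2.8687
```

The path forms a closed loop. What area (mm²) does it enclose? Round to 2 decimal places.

296.00 mm²

Apply the shoelace formula to the sequence of (X, Y) vertices; enclosed area = 296.00 mm².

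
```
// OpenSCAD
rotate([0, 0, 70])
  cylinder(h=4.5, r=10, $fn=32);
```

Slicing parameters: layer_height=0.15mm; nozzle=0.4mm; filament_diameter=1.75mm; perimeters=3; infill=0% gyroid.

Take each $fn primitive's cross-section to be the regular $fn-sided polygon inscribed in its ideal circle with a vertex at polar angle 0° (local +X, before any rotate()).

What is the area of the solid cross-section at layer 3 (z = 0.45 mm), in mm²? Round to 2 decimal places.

At z = 0.45 mm: the r=10 cylinder gives a regular 32-gon of circumradius 10 (constant along its height) (area = (32/2)·10.000²·sin(360°/32) = 312.14 mm²); (whole slice rotated 70° about Z — lengths, areas and connectivity unchanged). Overall, the cross-section is a single solid region. Net area = 312.14 mm².

312.14 mm²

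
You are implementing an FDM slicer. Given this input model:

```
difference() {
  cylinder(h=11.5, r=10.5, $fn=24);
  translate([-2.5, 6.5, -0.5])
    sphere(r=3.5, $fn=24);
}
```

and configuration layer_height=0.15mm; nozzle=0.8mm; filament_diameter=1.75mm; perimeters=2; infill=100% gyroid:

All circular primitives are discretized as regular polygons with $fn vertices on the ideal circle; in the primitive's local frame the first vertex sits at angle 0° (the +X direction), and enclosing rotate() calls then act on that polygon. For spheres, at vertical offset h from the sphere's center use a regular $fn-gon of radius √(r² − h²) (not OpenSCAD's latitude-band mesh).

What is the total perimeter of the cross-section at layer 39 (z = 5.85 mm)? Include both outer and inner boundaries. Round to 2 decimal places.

65.79 mm

At z = 5.85 mm: the r=10.5 cylinder gives a regular 24-gon of circumradius 10.5 (constant along its height) (perimeter = 2·24·10.500·sin(180°/24) = 65.79 mm); the sphere at (-2.5, 6.5) does not reach this height (|z−center|=6.350 > r=3.5); Taking the first minus the rest: none of the subtracted shapes is present at this height, so the r=10.5 cylinder is unchanged — boundary = 65.79 mm. Overall, the cross-section is a single solid region. Total boundary length (outer) = 65.79 mm.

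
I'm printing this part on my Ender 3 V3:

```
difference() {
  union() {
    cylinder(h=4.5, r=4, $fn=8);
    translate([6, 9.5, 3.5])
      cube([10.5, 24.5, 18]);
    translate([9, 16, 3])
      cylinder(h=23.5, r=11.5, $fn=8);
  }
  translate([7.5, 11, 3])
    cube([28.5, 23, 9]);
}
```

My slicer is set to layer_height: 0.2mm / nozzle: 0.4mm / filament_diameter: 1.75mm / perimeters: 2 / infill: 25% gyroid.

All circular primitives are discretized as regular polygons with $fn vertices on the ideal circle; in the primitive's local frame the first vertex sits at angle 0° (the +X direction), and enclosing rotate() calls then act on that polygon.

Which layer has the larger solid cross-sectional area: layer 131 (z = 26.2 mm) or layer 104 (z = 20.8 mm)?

layer 104 (z = 20.8 mm)

Layer 131 (z = 26.2): the cylinder is absent (z outside [0, 4.5]); the cube at (6, 9.5) is absent (z outside [3.5, 21.5]); the cylinder at (9, 16): section is a regular 8-gon, circumradius r=11.5 (area = (8/2)·11.500²·sin(360°/8) = 374.06 mm²); Combining (union): only the r=11.5 cylinder at (9, 16) is present, so the union is just that shape — area = 374.06 mm²; the cube at (7.5, 11) is absent (z outside [3, 12]); Taking the first minus the rest: none of the subtracted shapes is present at this height, so the result so far is unchanged — area = 374.06 mm². So its area = 374.06 mm². Layer 104 (z = 20.8): the cylinder does not reach this height (z outside [0, 4.5]); the cube at (6, 9.5) is present — its section is the full 10.5×24.5 rectangle (area 257.25 mm²); the cylinder at (9, 16): section is a regular 8-gon, circumradius r=11.5 (area = (8/2)·11.500²·sin(360°/8) = 374.06 mm²); Merging all regions: the regions partially overlap — summed areas 631.31 mm² minus the doubly-counted overlap 175.49 mm² gives 455.82 mm² — area = 455.82 mm²; the cube at (7.5, 11) does not reach this height (z outside [3, 12]); After the difference (first − rest): none of the subtracted shapes is present at this height, so that combined region is unchanged — area = 455.82 mm². So its area = 455.82 mm². Layer 104 is larger (455.82 vs 374.06 mm²).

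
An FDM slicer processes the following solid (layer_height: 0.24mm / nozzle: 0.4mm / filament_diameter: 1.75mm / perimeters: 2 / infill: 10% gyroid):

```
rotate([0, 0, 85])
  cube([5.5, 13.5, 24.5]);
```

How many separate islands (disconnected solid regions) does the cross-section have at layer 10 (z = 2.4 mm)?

1

At z = 2.4 mm: the cube is present — its section is the full 5.5×13.5 rectangle; (rotated 85° about Z; rotation is an isometry so areas/perimeters/island counts are preserved). Overall, the cross-section is a single solid region. Island count = 1.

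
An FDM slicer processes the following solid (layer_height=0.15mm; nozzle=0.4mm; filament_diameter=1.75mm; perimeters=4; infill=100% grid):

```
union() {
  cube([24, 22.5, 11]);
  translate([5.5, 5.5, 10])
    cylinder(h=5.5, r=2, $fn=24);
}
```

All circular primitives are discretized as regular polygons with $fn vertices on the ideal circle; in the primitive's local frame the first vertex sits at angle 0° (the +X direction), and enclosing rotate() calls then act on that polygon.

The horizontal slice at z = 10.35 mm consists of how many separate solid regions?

At z = 10.35 mm: the cube is present — its section is the full 24×22.5 rectangle; the r=2 cylinder at (5.5, 5.5) contributes a regular 24-gon of circumradius 2; Combining (union): the r=2 cylinder at (5.5, 5.5) lies entirely inside the 24×22.5 cube, so the union is just the 24×22.5 cube — 1 connected region. The result has 1 disconnected region.

1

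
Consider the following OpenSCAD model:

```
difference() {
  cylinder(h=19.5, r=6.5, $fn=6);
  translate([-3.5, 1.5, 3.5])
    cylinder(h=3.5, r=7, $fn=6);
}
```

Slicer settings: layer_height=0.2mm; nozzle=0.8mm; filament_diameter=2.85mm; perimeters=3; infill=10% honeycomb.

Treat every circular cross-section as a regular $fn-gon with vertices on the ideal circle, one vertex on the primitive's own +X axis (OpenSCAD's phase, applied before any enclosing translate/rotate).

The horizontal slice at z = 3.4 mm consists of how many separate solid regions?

At z = 3.4 mm: the r=6.5 cylinder contributes a regular 6-gon of circumradius 6.5; the cylinder at (-3.5, 1.5) does not reach this height (z outside [3.5, 7]); Taking the first minus the rest: none of the subtracted shapes is present at this height, so the r=6.5 cylinder is unchanged — 1 connected region. The result has 1 disconnected region.

1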